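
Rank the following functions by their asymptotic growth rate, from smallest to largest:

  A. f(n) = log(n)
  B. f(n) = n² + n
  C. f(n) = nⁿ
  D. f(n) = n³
A < B < D < C

Comparing growth rates:
A = log(n) is O(log n)
B = n² + n is O(n²)
D = n³ is O(n³)
C = nⁿ is O(nⁿ)

Therefore, the order from slowest to fastest is: A < B < D < C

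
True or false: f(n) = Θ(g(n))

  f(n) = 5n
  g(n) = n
True

f(n) = 5n and g(n) = n are both O(n).
Since they have the same asymptotic growth rate, f(n) = Θ(g(n)) is true.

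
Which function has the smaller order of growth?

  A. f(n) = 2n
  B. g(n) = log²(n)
B

f(n) = 2n is O(n), while g(n) = log²(n) is O(log² n).
Since O(log² n) grows slower than O(n), g(n) is dominated.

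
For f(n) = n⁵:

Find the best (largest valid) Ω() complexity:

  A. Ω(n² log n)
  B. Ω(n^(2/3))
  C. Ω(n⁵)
C

f(n) = n⁵ is Ω(n⁵).
All listed options are valid Big-Ω bounds (lower bounds),
but Ω(n⁵) is the tightest (largest valid bound).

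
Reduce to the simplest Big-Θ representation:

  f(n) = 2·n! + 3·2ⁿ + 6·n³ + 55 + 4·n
Θ(n!)

Order the terms by growth rate: 55 ≺ 4·n ≺ 6·n³ ≺ 3·2ⁿ ≺ 2·n!.
The fastest-growing term 2·n! dominates as n → ∞; dropping its constant factor gives Θ(n!).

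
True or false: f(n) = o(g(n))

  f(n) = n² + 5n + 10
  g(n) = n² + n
False

f(n) = n² + 5n + 10 is O(n²), and g(n) = n² + n is O(n²).
Since they have the same growth rate, f(n) = o(g(n)) is false.
(f = o(g) requires f to grow strictly slower, not equal.)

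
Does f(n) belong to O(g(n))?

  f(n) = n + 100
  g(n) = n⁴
True

f(n) = n + 100 is O(n), and g(n) = n⁴ is O(n⁴).
Since O(n) ⊆ O(n⁴) (f grows no faster than g), f(n) = O(g(n)) is true.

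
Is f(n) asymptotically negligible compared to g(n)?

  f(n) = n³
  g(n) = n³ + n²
False

f(n) = n³ is O(n³), and g(n) = n³ + n² is O(n³).
Since they have the same growth rate, f(n) = o(g(n)) is false.
(f = o(g) requires f to grow strictly slower, not equal.)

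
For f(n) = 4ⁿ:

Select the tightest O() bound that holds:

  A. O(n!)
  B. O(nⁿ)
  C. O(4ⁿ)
C

f(n) = 4ⁿ is O(4ⁿ).
All listed options are valid Big-O bounds (upper bounds),
but O(4ⁿ) is the tightest (smallest valid bound).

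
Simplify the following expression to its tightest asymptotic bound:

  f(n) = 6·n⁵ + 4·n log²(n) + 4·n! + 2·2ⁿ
Θ(n!)

Order the terms by growth rate: 4·n log²(n) ≺ 6·n⁵ ≺ 2·2ⁿ ≺ 4·n!.
The fastest-growing term 4·n! dominates as n → ∞; dropping its constant factor gives Θ(n!).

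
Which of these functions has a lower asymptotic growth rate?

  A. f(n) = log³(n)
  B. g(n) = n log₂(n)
A

f(n) = log³(n) is O(log³ n), while g(n) = n log₂(n) is O(n log n).
Since O(log³ n) grows slower than O(n log n), f(n) is dominated.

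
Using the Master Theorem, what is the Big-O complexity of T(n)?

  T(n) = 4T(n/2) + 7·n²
Θ(n² log n)

Master Theorem: a = 4, b = 2, f(n) = 7·n².
Compute the critical exponent d = log₂(4) = 2.
Compare f(n) = Θ(n²) against n^d:
  k = 2 = d, so f(n) = Θ(n^d) — Case 2.
  Work is balanced across levels: T(n) = Θ(n^d log n) = Θ(n² log n).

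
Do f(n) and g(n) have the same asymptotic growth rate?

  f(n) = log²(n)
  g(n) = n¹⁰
False

f(n) = log²(n) is O(log² n), and g(n) = n¹⁰ is O(n¹⁰).
Since they have different growth rates, f(n) = Θ(g(n)) is false.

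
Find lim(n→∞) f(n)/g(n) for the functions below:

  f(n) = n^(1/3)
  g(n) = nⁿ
0

Since n^(1/3) (O(n^(1/3))) grows slower than nⁿ (O(nⁿ)),
the ratio f(n)/g(n) → 0 as n → ∞.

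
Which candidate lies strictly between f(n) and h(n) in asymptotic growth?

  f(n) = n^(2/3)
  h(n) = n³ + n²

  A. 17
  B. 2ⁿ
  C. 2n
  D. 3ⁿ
C

We need g(n) with n^(2/3) = o(g(n)) and g(n) = o(n³ + n²), i.e. O(n^(2/3)) ≺ g ≺ O(n³).
Check each option:
  A. 17 — O(1) does not grow strictly faster than f(n)
  B. 2ⁿ — O(2ⁿ) does not grow strictly slower than h(n)
  C. 2n — O(n) is strictly between O(n^(2/3)) and O(n³) ✓
  D. 3ⁿ — O(3ⁿ) does not grow strictly slower than h(n)

Only option C (2n) lies strictly between.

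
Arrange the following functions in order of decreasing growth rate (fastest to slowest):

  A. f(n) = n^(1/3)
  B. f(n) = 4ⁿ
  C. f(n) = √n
B > C > A

Comparing growth rates:
B = 4ⁿ is O(4ⁿ)
C = √n is O(√n)
A = n^(1/3) is O(n^(1/3))

Therefore, the order from fastest to slowest is: B > C > A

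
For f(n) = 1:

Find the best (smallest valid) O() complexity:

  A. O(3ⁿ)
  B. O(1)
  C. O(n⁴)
B

f(n) = 1 is O(1).
All listed options are valid Big-O bounds (upper bounds),
but O(1) is the tightest (smallest valid bound).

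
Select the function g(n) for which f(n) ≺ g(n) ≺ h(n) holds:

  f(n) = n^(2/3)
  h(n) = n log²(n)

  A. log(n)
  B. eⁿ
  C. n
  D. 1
C

We need g(n) with n^(2/3) = o(g(n)) and g(n) = o(n log²(n)), i.e. O(n^(2/3)) ≺ g ≺ O(n log² n).
Check each option:
  A. log(n) — O(log n) does not grow strictly faster than f(n)
  B. eⁿ — O(eⁿ) does not grow strictly slower than h(n)
  C. n — O(n) is strictly between O(n^(2/3)) and O(n log² n) ✓
  D. 1 — O(1) does not grow strictly faster than f(n)

Only option C (n) lies strictly between.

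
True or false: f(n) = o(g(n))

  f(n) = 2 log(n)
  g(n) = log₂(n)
False

f(n) = 2 log(n) is O(log n), and g(n) = log₂(n) is O(log n).
Since they have the same growth rate, f(n) = o(g(n)) is false.
(f = o(g) requires f to grow strictly slower, not equal.)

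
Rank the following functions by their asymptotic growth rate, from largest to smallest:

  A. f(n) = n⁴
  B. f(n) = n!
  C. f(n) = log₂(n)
B > A > C

Comparing growth rates:
B = n! is O(n!)
A = n⁴ is O(n⁴)
C = log₂(n) is O(log n)

Therefore, the order from fastest to slowest is: B > A > C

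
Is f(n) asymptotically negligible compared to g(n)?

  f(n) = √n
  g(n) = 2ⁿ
True

f(n) = √n is O(√n), and g(n) = 2ⁿ is O(2ⁿ).
Since O(√n) grows strictly slower than O(2ⁿ), f(n) = o(g(n)) is true.
This means lim(n→∞) f(n)/g(n) = 0.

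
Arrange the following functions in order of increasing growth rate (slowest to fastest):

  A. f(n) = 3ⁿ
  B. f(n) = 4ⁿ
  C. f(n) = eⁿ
C < A < B

Comparing growth rates:
C = eⁿ is O(eⁿ)
A = 3ⁿ is O(3ⁿ)
B = 4ⁿ is O(4ⁿ)

Therefore, the order from slowest to fastest is: C < A < B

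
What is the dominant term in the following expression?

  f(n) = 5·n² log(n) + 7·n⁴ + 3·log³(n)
7·n⁴

Looking at each term:
  - 5·n² log(n) is O(n² log n)
  - 7·n⁴ is O(n⁴)
  - 3·log³(n) is O(log³ n)

The term 7·n⁴ (O(n⁴)) grows fastest and dominates all others.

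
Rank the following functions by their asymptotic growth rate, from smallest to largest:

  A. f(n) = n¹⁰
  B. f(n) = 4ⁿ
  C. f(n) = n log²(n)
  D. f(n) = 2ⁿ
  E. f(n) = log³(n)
E < C < A < D < B

Comparing growth rates:
E = log³(n) is O(log³ n)
C = n log²(n) is O(n log² n)
A = n¹⁰ is O(n¹⁰)
D = 2ⁿ is O(2ⁿ)
B = 4ⁿ is O(4ⁿ)

Therefore, the order from slowest to fastest is: E < C < A < D < B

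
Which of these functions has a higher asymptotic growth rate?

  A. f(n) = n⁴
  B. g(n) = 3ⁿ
B

f(n) = n⁴ is O(n⁴), while g(n) = 3ⁿ is O(3ⁿ).
Since O(3ⁿ) grows faster than O(n⁴), g(n) dominates.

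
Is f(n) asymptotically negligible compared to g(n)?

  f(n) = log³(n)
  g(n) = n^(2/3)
True

f(n) = log³(n) is O(log³ n), and g(n) = n^(2/3) is O(n^(2/3)).
Since O(log³ n) grows strictly slower than O(n^(2/3)), f(n) = o(g(n)) is true.
This means lim(n→∞) f(n)/g(n) = 0.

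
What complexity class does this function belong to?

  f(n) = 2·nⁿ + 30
O(nⁿ)

The dominant term in 2·nⁿ + 30 is 2·nⁿ, which is Θ(nⁿ).
Lower-order terms (30) are asymptotically negligible.
Constants are absorbed, so the tightest bound is O(nⁿ).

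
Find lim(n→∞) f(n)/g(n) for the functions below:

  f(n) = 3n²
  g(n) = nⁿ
0

Since 3n² (O(n²)) grows slower than nⁿ (O(nⁿ)),
the ratio f(n)/g(n) → 0 as n → ∞.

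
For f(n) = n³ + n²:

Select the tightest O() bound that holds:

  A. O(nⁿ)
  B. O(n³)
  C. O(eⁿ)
B

f(n) = n³ + n² is O(n³).
All listed options are valid Big-O bounds (upper bounds),
but O(n³) is the tightest (smallest valid bound).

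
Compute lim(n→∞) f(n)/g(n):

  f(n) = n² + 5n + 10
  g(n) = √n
∞

Since n² + 5n + 10 (O(n²)) grows faster than √n (O(√n)),
the ratio f(n)/g(n) → ∞ as n → ∞.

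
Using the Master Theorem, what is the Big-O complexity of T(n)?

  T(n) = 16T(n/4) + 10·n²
Θ(n² log n)

Master Theorem: a = 16, b = 4, f(n) = 10·n².
Compute the critical exponent d = log₄(16) = 2.
Compare f(n) = Θ(n²) against n^d:
  k = 2 = d, so f(n) = Θ(n^d) — Case 2.
  Work is balanced across levels: T(n) = Θ(n^d log n) = Θ(n² log n).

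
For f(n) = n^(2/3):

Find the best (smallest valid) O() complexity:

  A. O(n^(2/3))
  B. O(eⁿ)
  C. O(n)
A

f(n) = n^(2/3) is O(n^(2/3)).
All listed options are valid Big-O bounds (upper bounds),
but O(n^(2/3)) is the tightest (smallest valid bound).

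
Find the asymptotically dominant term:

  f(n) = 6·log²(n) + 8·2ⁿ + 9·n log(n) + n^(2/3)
8·2ⁿ

Looking at each term:
  - 6·log²(n) is O(log² n)
  - 8·2ⁿ is O(2ⁿ)
  - 9·n log(n) is O(n log n)
  - n^(2/3) is O(n^(2/3))

The term 8·2ⁿ (O(2ⁿ)) grows fastest and dominates all others.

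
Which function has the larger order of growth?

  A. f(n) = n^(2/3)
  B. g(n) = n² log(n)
B

f(n) = n^(2/3) is O(n^(2/3)), while g(n) = n² log(n) is O(n² log n).
Since O(n² log n) grows faster than O(n^(2/3)), g(n) dominates.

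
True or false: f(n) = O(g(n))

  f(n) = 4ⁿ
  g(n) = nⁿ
True

f(n) = 4ⁿ is O(4ⁿ), and g(n) = nⁿ is O(nⁿ).
Since O(4ⁿ) ⊆ O(nⁿ) (f grows no faster than g), f(n) = O(g(n)) is true.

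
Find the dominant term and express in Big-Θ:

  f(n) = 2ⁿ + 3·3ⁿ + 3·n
Θ(3ⁿ)

Order the terms by growth rate: 3·n ≺ 2ⁿ ≺ 3·3ⁿ.
The fastest-growing term 3·3ⁿ dominates as n → ∞; dropping its constant factor gives Θ(3ⁿ).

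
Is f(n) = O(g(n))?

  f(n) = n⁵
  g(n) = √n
False

f(n) = n⁵ is O(n⁵), and g(n) = √n is O(√n).
Since O(n⁵) grows faster than O(√n), f(n) = O(g(n)) is false.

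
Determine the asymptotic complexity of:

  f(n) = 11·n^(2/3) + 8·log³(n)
O(n^(2/3))

The dominant term in 11·n^(2/3) + 8·log³(n) is 11·n^(2/3), which is Θ(n^(2/3)).
Lower-order terms (8·log³(n)) are asymptotically negligible.
Constants are absorbed, so the tightest bound is O(n^(2/3)).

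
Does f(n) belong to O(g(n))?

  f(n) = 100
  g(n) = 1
True

f(n) = 100 and g(n) = 1 are both O(1).
Big-O permits equal growth rates (f ≤ c·g for some c), so f(n) = O(g(n)) is true.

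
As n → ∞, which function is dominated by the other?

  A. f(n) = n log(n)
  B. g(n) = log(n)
B

f(n) = n log(n) is O(n log n), while g(n) = log(n) is O(log n).
Since O(log n) grows slower than O(n log n), g(n) is dominated.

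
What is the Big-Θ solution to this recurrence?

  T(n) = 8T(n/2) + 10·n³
Θ(n³ log n)

Master Theorem: a = 8, b = 2, f(n) = 10·n³.
Compute the critical exponent d = log₂(8) = 3.
Compare f(n) = Θ(n³) against n^d:
  k = 3 = d, so f(n) = Θ(n^d) — Case 2.
  Work is balanced across levels: T(n) = Θ(n^d log n) = Θ(n³ log n).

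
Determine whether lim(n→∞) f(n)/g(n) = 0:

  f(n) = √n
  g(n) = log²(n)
False

f(n) = √n is O(√n), and g(n) = log²(n) is O(log² n).
Since O(√n) grows faster than or equal to O(log² n), f(n) = o(g(n)) is false.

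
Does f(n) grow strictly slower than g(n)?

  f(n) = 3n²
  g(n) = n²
False

f(n) = 3n² is O(n²), and g(n) = n² is O(n²).
Since they have the same growth rate, f(n) = o(g(n)) is false.
(f = o(g) requires f to grow strictly slower, not equal.)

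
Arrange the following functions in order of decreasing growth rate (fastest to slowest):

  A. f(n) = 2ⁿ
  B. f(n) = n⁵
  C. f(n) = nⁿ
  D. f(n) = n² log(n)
C > A > B > D

Comparing growth rates:
C = nⁿ is O(nⁿ)
A = 2ⁿ is O(2ⁿ)
B = n⁵ is O(n⁵)
D = n² log(n) is O(n² log n)

Therefore, the order from fastest to slowest is: C > A > B > D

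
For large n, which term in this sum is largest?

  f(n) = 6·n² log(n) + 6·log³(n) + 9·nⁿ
9·nⁿ

Looking at each term:
  - 6·n² log(n) is O(n² log n)
  - 6·log³(n) is O(log³ n)
  - 9·nⁿ is O(nⁿ)

The term 9·nⁿ (O(nⁿ)) grows fastest and dominates all others.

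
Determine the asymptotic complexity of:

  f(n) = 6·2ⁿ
O(2ⁿ)

The dominant term in 6·2ⁿ is 6·2ⁿ, which is Θ(2ⁿ).
Constants are absorbed, so the tightest bound is O(2ⁿ).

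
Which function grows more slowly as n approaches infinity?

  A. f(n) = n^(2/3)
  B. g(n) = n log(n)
A

f(n) = n^(2/3) is O(n^(2/3)), while g(n) = n log(n) is O(n log n).
Since O(n^(2/3)) grows slower than O(n log n), f(n) is dominated.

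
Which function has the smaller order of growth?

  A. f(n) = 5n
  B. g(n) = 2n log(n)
A

f(n) = 5n is O(n), while g(n) = 2n log(n) is O(n log n).
Since O(n) grows slower than O(n log n), f(n) is dominated.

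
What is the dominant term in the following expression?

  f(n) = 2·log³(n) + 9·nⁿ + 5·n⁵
9·nⁿ

Looking at each term:
  - 2·log³(n) is O(log³ n)
  - 9·nⁿ is O(nⁿ)
  - 5·n⁵ is O(n⁵)

The term 9·nⁿ (O(nⁿ)) grows fastest and dominates all others.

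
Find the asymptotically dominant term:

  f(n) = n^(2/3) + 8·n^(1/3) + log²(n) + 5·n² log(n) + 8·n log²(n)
5·n² log(n)

Looking at each term:
  - n^(2/3) is O(n^(2/3))
  - 8·n^(1/3) is O(n^(1/3))
  - log²(n) is O(log² n)
  - 5·n² log(n) is O(n² log n)
  - 8·n log²(n) is O(n log² n)

The term 5·n² log(n) (O(n² log n)) grows fastest and dominates all others.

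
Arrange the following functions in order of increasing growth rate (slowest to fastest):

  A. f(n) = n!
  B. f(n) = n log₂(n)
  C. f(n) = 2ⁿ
B < C < A

Comparing growth rates:
B = n log₂(n) is O(n log n)
C = 2ⁿ is O(2ⁿ)
A = n! is O(n!)

Therefore, the order from slowest to fastest is: B < C < A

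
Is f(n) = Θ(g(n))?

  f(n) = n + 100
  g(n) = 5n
True

f(n) = n + 100 and g(n) = 5n are both O(n).
Since they have the same asymptotic growth rate, f(n) = Θ(g(n)) is true.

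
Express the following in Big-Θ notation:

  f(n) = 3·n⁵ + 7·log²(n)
Θ(n⁵)

Order the terms by growth rate: 7·log²(n) ≺ 3·n⁵.
The fastest-growing term 3·n⁵ dominates as n → ∞; dropping its constant factor gives Θ(n⁵).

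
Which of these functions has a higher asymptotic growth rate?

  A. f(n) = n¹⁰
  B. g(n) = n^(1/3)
A

f(n) = n¹⁰ is O(n¹⁰), while g(n) = n^(1/3) is O(n^(1/3)).
Since O(n¹⁰) grows faster than O(n^(1/3)), f(n) dominates.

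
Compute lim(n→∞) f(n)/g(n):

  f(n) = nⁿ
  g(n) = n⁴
∞

Since nⁿ (O(nⁿ)) grows faster than n⁴ (O(n⁴)),
the ratio f(n)/g(n) → ∞ as n → ∞.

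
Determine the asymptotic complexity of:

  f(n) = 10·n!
O(n!)

The dominant term in 10·n! is 10·n!, which is Θ(n!).
Constants are absorbed, so the tightest bound is O(n!).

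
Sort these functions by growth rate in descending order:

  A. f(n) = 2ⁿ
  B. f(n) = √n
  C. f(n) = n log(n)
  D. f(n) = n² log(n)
A > D > C > B

Comparing growth rates:
A = 2ⁿ is O(2ⁿ)
D = n² log(n) is O(n² log n)
C = n log(n) is O(n log n)
B = √n is O(√n)

Therefore, the order from fastest to slowest is: A > D > C > B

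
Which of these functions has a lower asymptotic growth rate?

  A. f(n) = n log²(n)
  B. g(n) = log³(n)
B

f(n) = n log²(n) is O(n log² n), while g(n) = log³(n) is O(log³ n).
Since O(log³ n) grows slower than O(n log² n), g(n) is dominated.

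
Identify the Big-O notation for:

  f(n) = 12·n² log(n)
O(n² log n)

The dominant term in 12·n² log(n) is 12·n² log(n), which is Θ(n² log n).
Constants are absorbed, so the tightest bound is O(n² log n).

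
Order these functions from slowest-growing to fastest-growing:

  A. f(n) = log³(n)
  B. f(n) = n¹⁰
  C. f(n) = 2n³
A < C < B

Comparing growth rates:
A = log³(n) is O(log³ n)
C = 2n³ is O(n³)
B = n¹⁰ is O(n¹⁰)

Therefore, the order from slowest to fastest is: A < C < B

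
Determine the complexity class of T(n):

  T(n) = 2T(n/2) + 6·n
Θ(n log n)

Master Theorem: a = 2, b = 2, f(n) = 6·n.
Compute the critical exponent d = log₂(2) = 1.
Compare f(n) = Θ(n) against n^d:
  k = 1 = d, so f(n) = Θ(n^d) — Case 2.
  Work is balanced across levels: T(n) = Θ(n^d log n) = Θ(n log n).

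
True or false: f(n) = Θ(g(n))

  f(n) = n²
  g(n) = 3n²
True

f(n) = n² and g(n) = 3n² are both O(n²).
Since they have the same asymptotic growth rate, f(n) = Θ(g(n)) is true.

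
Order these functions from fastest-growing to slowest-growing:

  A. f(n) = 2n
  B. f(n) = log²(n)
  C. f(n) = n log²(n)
C > A > B

Comparing growth rates:
C = n log²(n) is O(n log² n)
A = 2n is O(n)
B = log²(n) is O(log² n)

Therefore, the order from fastest to slowest is: C > A > B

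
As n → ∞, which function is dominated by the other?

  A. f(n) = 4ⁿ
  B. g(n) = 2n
B

f(n) = 4ⁿ is O(4ⁿ), while g(n) = 2n is O(n).
Since O(n) grows slower than O(4ⁿ), g(n) is dominated.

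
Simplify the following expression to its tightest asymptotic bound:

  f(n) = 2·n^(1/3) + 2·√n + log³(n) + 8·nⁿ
Θ(nⁿ)

Order the terms by growth rate: log³(n) ≺ 2·n^(1/3) ≺ 2·√n ≺ 8·nⁿ.
The fastest-growing term 8·nⁿ dominates as n → ∞; dropping its constant factor gives Θ(nⁿ).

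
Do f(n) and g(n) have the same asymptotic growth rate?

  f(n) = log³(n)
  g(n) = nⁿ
False

f(n) = log³(n) is O(log³ n), and g(n) = nⁿ is O(nⁿ).
Since they have different growth rates, f(n) = Θ(g(n)) is false.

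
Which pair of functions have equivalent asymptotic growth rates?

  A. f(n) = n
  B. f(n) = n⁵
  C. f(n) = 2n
A and C

Examining each function:
  A. n is O(n)
  B. n⁵ is O(n⁵)
  C. 2n is O(n)

Functions A and C both have the same complexity class.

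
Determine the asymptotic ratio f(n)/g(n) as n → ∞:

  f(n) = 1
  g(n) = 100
1/100

Since 1 and 100 have the same growth rate (O(1)),
the ratio converges to a constant: 1/100.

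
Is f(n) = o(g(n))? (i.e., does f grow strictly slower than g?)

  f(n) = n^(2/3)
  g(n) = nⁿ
True

f(n) = n^(2/3) is O(n^(2/3)), and g(n) = nⁿ is O(nⁿ).
Since O(n^(2/3)) grows strictly slower than O(nⁿ), f(n) = o(g(n)) is true.
This means lim(n→∞) f(n)/g(n) = 0.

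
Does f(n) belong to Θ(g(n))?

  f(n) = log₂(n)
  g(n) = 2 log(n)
True

f(n) = log₂(n) and g(n) = 2 log(n) are both O(log n).
Since they have the same asymptotic growth rate, f(n) = Θ(g(n)) is true.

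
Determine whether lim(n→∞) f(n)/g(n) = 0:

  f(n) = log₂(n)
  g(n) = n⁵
True

f(n) = log₂(n) is O(log n), and g(n) = n⁵ is O(n⁵).
Since O(log n) grows strictly slower than O(n⁵), f(n) = o(g(n)) is true.
This means lim(n→∞) f(n)/g(n) = 0.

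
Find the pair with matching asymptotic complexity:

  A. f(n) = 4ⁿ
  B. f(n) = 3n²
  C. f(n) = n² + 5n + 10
B and C

Examining each function:
  A. 4ⁿ is O(4ⁿ)
  B. 3n² is O(n²)
  C. n² + 5n + 10 is O(n²)

Functions B and C both have the same complexity class.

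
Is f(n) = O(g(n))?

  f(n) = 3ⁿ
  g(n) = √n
False

f(n) = 3ⁿ is O(3ⁿ), and g(n) = √n is O(√n).
Since O(3ⁿ) grows faster than O(√n), f(n) = O(g(n)) is false.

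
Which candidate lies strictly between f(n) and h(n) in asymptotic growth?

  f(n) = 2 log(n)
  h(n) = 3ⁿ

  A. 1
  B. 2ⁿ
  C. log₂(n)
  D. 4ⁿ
B

We need g(n) with 2 log(n) = o(g(n)) and g(n) = o(3ⁿ), i.e. O(log n) ≺ g ≺ O(3ⁿ).
Check each option:
  A. 1 — O(1) does not grow strictly faster than f(n)
  B. 2ⁿ — O(2ⁿ) is strictly between O(log n) and O(3ⁿ) ✓
  C. log₂(n) — O(log n) does not grow strictly faster than f(n)
  D. 4ⁿ — O(4ⁿ) does not grow strictly slower than h(n)

Only option B (2ⁿ) lies strictly between.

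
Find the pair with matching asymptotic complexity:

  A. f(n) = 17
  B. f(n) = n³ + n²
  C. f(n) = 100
A and C

Examining each function:
  A. 17 is O(1)
  B. n³ + n² is O(n³)
  C. 100 is O(1)

Functions A and C both have the same complexity class.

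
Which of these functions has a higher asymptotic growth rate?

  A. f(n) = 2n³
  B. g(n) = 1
A

f(n) = 2n³ is O(n³), while g(n) = 1 is O(1).
Since O(n³) grows faster than O(1), f(n) dominates.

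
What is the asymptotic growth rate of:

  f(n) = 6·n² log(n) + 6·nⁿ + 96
Θ(nⁿ)

Order the terms by growth rate: 96 ≺ 6·n² log(n) ≺ 6·nⁿ.
The fastest-growing term 6·nⁿ dominates as n → ∞; dropping its constant factor gives Θ(nⁿ).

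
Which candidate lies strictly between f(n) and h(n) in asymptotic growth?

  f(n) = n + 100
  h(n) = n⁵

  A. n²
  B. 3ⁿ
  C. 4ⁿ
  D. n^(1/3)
A

We need g(n) with n + 100 = o(g(n)) and g(n) = o(n⁵), i.e. O(n) ≺ g ≺ O(n⁵).
Check each option:
  A. n² — O(n²) is strictly between O(n) and O(n⁵) ✓
  B. 3ⁿ — O(3ⁿ) does not grow strictly slower than h(n)
  C. 4ⁿ — O(4ⁿ) does not grow strictly slower than h(n)
  D. n^(1/3) — O(n^(1/3)) does not grow strictly faster than f(n)

Only option A (n²) lies strictly between.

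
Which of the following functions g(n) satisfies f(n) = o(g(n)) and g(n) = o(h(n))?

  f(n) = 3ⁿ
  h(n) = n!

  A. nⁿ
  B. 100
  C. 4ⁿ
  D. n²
C

We need g(n) with 3ⁿ = o(g(n)) and g(n) = o(n!), i.e. O(3ⁿ) ≺ g ≺ O(n!).
Check each option:
  A. nⁿ — O(nⁿ) does not grow strictly slower than h(n)
  B. 100 — O(1) does not grow strictly faster than f(n)
  C. 4ⁿ — O(4ⁿ) is strictly between O(3ⁿ) and O(n!) ✓
  D. n² — O(n²) does not grow strictly faster than f(n)

Only option C (4ⁿ) lies strictly between.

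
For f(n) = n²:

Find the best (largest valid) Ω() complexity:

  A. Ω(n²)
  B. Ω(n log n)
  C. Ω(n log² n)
A

f(n) = n² is Ω(n²).
All listed options are valid Big-Ω bounds (lower bounds),
but Ω(n²) is the tightest (largest valid bound).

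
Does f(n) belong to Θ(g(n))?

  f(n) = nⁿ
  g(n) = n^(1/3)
False

f(n) = nⁿ is O(nⁿ), and g(n) = n^(1/3) is O(n^(1/3)).
Since they have different growth rates, f(n) = Θ(g(n)) is false.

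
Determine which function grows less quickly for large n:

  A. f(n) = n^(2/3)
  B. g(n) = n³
A

f(n) = n^(2/3) is O(n^(2/3)), while g(n) = n³ is O(n³).
Since O(n^(2/3)) grows slower than O(n³), f(n) is dominated.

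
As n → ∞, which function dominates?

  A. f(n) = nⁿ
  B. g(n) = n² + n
A

f(n) = nⁿ is O(nⁿ), while g(n) = n² + n is O(n²).
Since O(nⁿ) grows faster than O(n²), f(n) dominates.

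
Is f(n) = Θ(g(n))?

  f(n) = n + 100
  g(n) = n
True

f(n) = n + 100 and g(n) = n are both O(n).
Since they have the same asymptotic growth rate, f(n) = Θ(g(n)) is true.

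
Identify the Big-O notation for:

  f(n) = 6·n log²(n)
O(n log² n)

The dominant term in 6·n log²(n) is 6·n log²(n), which is Θ(n log² n).
Constants are absorbed, so the tightest bound is O(n log² n).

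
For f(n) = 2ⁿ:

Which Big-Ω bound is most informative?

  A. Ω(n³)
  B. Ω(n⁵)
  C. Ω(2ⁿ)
C

f(n) = 2ⁿ is Ω(2ⁿ).
All listed options are valid Big-Ω bounds (lower bounds),
but Ω(2ⁿ) is the tightest (largest valid bound).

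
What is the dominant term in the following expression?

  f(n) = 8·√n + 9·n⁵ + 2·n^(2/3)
9·n⁵

Looking at each term:
  - 8·√n is O(√n)
  - 9·n⁵ is O(n⁵)
  - 2·n^(2/3) is O(n^(2/3))

The term 9·n⁵ (O(n⁵)) grows fastest and dominates all others.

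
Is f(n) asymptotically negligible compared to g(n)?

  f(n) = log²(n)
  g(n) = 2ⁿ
True

f(n) = log²(n) is O(log² n), and g(n) = 2ⁿ is O(2ⁿ).
Since O(log² n) grows strictly slower than O(2ⁿ), f(n) = o(g(n)) is true.
This means lim(n→∞) f(n)/g(n) = 0.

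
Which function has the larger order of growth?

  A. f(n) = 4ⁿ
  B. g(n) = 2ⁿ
A

f(n) = 4ⁿ is O(4ⁿ), while g(n) = 2ⁿ is O(2ⁿ).
Since O(4ⁿ) grows faster than O(2ⁿ), f(n) dominates.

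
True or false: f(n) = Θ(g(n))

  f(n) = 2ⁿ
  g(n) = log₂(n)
False

f(n) = 2ⁿ is O(2ⁿ), and g(n) = log₂(n) is O(log n).
Since they have different growth rates, f(n) = Θ(g(n)) is false.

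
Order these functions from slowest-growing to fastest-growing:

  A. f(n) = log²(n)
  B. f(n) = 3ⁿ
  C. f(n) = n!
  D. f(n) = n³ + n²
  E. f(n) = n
A < E < D < B < C

Comparing growth rates:
A = log²(n) is O(log² n)
E = n is O(n)
D = n³ + n² is O(n³)
B = 3ⁿ is O(3ⁿ)
C = n! is O(n!)

Therefore, the order from slowest to fastest is: A < E < D < B < C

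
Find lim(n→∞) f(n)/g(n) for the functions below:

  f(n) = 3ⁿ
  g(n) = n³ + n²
∞

Since 3ⁿ (O(3ⁿ)) grows faster than n³ + n² (O(n³)),
the ratio f(n)/g(n) → ∞ as n → ∞.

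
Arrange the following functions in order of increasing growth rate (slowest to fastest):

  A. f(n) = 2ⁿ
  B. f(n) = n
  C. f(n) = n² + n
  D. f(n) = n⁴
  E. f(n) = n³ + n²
B < C < E < D < A

Comparing growth rates:
B = n is O(n)
C = n² + n is O(n²)
E = n³ + n² is O(n³)
D = n⁴ is O(n⁴)
A = 2ⁿ is O(2ⁿ)

Therefore, the order from slowest to fastest is: B < C < E < D < A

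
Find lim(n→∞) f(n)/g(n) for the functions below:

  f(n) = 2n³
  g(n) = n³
2

Since 2n³ and n³ have the same growth rate (O(n³)),
the ratio converges to a constant: 2.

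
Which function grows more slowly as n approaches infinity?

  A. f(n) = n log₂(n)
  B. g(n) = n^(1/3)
B

f(n) = n log₂(n) is O(n log n), while g(n) = n^(1/3) is O(n^(1/3)).
Since O(n^(1/3)) grows slower than O(n log n), g(n) is dominated.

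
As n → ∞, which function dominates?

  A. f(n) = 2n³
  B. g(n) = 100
A

f(n) = 2n³ is O(n³), while g(n) = 100 is O(1).
Since O(n³) grows faster than O(1), f(n) dominates.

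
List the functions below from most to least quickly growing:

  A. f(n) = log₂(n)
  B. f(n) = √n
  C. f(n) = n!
C > B > A

Comparing growth rates:
C = n! is O(n!)
B = √n is O(√n)
A = log₂(n) is O(log n)

Therefore, the order from fastest to slowest is: C > B > A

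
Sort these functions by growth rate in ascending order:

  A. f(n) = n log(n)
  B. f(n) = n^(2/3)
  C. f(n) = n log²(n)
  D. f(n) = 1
D < B < A < C

Comparing growth rates:
D = 1 is O(1)
B = n^(2/3) is O(n^(2/3))
A = n log(n) is O(n log n)
C = n log²(n) is O(n log² n)

Therefore, the order from slowest to fastest is: D < B < A < C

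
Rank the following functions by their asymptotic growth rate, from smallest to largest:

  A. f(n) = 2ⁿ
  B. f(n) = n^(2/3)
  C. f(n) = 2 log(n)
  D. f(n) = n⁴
C < B < D < A

Comparing growth rates:
C = 2 log(n) is O(log n)
B = n^(2/3) is O(n^(2/3))
D = n⁴ is O(n⁴)
A = 2ⁿ is O(2ⁿ)

Therefore, the order from slowest to fastest is: C < B < D < A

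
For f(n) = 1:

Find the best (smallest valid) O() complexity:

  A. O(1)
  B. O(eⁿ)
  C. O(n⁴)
A

f(n) = 1 is O(1).
All listed options are valid Big-O bounds (upper bounds),
but O(1) is the tightest (smallest valid bound).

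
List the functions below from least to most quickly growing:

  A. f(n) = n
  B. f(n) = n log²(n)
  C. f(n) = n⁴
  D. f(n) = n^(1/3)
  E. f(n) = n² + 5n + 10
D < A < B < E < C

Comparing growth rates:
D = n^(1/3) is O(n^(1/3))
A = n is O(n)
B = n log²(n) is O(n log² n)
E = n² + 5n + 10 is O(n²)
C = n⁴ is O(n⁴)

Therefore, the order from slowest to fastest is: D < A < B < E < C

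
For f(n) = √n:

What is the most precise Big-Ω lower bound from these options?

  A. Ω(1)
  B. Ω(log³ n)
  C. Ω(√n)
C

f(n) = √n is Ω(√n).
All listed options are valid Big-Ω bounds (lower bounds),
but Ω(√n) is the tightest (largest valid bound).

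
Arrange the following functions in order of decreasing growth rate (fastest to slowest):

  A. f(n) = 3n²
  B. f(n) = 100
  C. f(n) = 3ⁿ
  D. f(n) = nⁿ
D > C > A > B

Comparing growth rates:
D = nⁿ is O(nⁿ)
C = 3ⁿ is O(3ⁿ)
A = 3n² is O(n²)
B = 100 is O(1)

Therefore, the order from fastest to slowest is: D > C > A > B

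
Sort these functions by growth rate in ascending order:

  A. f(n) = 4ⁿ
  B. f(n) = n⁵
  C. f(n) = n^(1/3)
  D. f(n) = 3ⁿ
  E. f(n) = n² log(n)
C < E < B < D < A

Comparing growth rates:
C = n^(1/3) is O(n^(1/3))
E = n² log(n) is O(n² log n)
B = n⁵ is O(n⁵)
D = 3ⁿ is O(3ⁿ)
A = 4ⁿ is O(4ⁿ)

Therefore, the order from slowest to fastest is: C < E < B < D < A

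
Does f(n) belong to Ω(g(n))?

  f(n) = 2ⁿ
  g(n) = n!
False

f(n) = 2ⁿ is O(2ⁿ), and g(n) = n! is O(n!).
Since O(2ⁿ) grows slower than O(n!), f(n) = Ω(g(n)) is false.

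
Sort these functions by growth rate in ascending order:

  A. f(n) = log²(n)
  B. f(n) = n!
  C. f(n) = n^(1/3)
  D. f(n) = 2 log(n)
D < A < C < B

Comparing growth rates:
D = 2 log(n) is O(log n)
A = log²(n) is O(log² n)
C = n^(1/3) is O(n^(1/3))
B = n! is O(n!)

Therefore, the order from slowest to fastest is: D < A < C < B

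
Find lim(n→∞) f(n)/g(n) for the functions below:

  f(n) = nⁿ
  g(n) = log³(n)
∞

Since nⁿ (O(nⁿ)) grows faster than log³(n) (O(log³ n)),
the ratio f(n)/g(n) → ∞ as n → ∞.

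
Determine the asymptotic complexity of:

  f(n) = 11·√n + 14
O(√n)

The dominant term in 11·√n + 14 is 11·√n, which is Θ(√n).
Lower-order terms (14) are asymptotically negligible.
Constants are absorbed, so the tightest bound is O(√n).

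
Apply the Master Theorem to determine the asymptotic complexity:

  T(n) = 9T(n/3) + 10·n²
Θ(n² log n)

Master Theorem: a = 9, b = 3, f(n) = 10·n².
Compute the critical exponent d = log₃(9) = 2.
Compare f(n) = Θ(n²) against n^d:
  k = 2 = d, so f(n) = Θ(n^d) — Case 2.
  Work is balanced across levels: T(n) = Θ(n^d log n) = Θ(n² log n).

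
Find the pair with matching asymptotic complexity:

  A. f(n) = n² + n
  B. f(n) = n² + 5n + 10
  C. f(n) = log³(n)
A and B

Examining each function:
  A. n² + n is O(n²)
  B. n² + 5n + 10 is O(n²)
  C. log³(n) is O(log³ n)

Functions A and B both have the same complexity class.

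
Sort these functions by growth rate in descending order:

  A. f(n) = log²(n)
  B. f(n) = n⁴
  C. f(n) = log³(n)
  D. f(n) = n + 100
B > D > C > A

Comparing growth rates:
B = n⁴ is O(n⁴)
D = n + 100 is O(n)
C = log³(n) is O(log³ n)
A = log²(n) is O(log² n)

Therefore, the order from fastest to slowest is: B > D > C > A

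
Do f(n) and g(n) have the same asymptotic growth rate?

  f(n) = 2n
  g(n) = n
True

f(n) = 2n and g(n) = n are both O(n).
Since they have the same asymptotic growth rate, f(n) = Θ(g(n)) is true.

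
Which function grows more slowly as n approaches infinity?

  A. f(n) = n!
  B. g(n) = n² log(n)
B

f(n) = n! is O(n!), while g(n) = n² log(n) is O(n² log n).
Since O(n² log n) grows slower than O(n!), g(n) is dominated.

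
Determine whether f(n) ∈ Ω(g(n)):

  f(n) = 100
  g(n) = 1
True

f(n) = 100 and g(n) = 1 are both O(1).
Big-Ω permits equal growth rates (f ≥ c·g for some c > 0), so f(n) = Ω(g(n)) is true.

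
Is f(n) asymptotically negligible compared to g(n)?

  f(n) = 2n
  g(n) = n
False

f(n) = 2n is O(n), and g(n) = n is O(n).
Since they have the same growth rate, f(n) = o(g(n)) is false.
(f = o(g) requires f to grow strictly slower, not equal.)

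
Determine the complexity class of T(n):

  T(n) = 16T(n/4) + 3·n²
Θ(n² log n)

Master Theorem: a = 16, b = 4, f(n) = 3·n².
Compute the critical exponent d = log₄(16) = 2.
Compare f(n) = Θ(n²) against n^d:
  k = 2 = d, so f(n) = Θ(n^d) — Case 2.
  Work is balanced across levels: T(n) = Θ(n^d log n) = Θ(n² log n).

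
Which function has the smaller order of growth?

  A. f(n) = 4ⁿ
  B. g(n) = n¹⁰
B

f(n) = 4ⁿ is O(4ⁿ), while g(n) = n¹⁰ is O(n¹⁰).
Since O(n¹⁰) grows slower than O(4ⁿ), g(n) is dominated.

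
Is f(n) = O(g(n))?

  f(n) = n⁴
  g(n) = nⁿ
True

f(n) = n⁴ is O(n⁴), and g(n) = nⁿ is O(nⁿ).
Since O(n⁴) ⊆ O(nⁿ) (f grows no faster than g), f(n) = O(g(n)) is true.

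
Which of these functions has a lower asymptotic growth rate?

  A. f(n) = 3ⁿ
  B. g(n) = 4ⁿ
A

f(n) = 3ⁿ is O(3ⁿ), while g(n) = 4ⁿ is O(4ⁿ).
Since O(3ⁿ) grows slower than O(4ⁿ), f(n) is dominated.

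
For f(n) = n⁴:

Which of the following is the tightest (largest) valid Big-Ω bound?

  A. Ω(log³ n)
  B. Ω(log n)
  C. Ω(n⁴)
C

f(n) = n⁴ is Ω(n⁴).
All listed options are valid Big-Ω bounds (lower bounds),
but Ω(n⁴) is the tightest (largest valid bound).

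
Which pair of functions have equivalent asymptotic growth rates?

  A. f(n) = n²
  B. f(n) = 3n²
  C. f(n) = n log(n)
A and B

Examining each function:
  A. n² is O(n²)
  B. 3n² is O(n²)
  C. n log(n) is O(n log n)

Functions A and B both have the same complexity class.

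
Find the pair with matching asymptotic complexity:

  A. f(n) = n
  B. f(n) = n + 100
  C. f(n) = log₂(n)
A and B

Examining each function:
  A. n is O(n)
  B. n + 100 is O(n)
  C. log₂(n) is O(log n)

Functions A and B both have the same complexity class.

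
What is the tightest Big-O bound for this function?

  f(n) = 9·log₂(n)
O(log n)

The dominant term in 9·log₂(n) is 9·log₂(n), which is Θ(log n).
Constants are absorbed, so the tightest bound is O(log n).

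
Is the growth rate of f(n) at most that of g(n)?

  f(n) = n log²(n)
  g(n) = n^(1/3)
False

f(n) = n log²(n) is O(n log² n), and g(n) = n^(1/3) is O(n^(1/3)).
Since O(n log² n) grows faster than O(n^(1/3)), f(n) = O(g(n)) is false.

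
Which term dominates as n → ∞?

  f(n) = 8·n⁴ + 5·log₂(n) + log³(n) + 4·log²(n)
8·n⁴

Looking at each term:
  - 8·n⁴ is O(n⁴)
  - 5·log₂(n) is O(log n)
  - log³(n) is O(log³ n)
  - 4·log²(n) is O(log² n)

The term 8·n⁴ (O(n⁴)) grows fastest and dominates all others.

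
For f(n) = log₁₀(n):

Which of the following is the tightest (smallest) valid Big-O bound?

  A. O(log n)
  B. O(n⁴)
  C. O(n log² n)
A

f(n) = log₁₀(n) is O(log n).
All listed options are valid Big-O bounds (upper bounds),
but O(log n) is the tightest (smallest valid bound).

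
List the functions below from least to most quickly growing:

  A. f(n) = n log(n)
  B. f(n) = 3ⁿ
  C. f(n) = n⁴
A < C < B

Comparing growth rates:
A = n log(n) is O(n log n)
C = n⁴ is O(n⁴)
B = 3ⁿ is O(3ⁿ)

Therefore, the order from slowest to fastest is: A < C < B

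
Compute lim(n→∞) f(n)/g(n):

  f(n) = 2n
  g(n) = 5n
2/5

Since 2n and 5n have the same growth rate (O(n)),
the ratio converges to a constant: 2/5.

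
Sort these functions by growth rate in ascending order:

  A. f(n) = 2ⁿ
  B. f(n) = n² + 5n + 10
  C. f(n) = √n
C < B < A

Comparing growth rates:
C = √n is O(√n)
B = n² + 5n + 10 is O(n²)
A = 2ⁿ is O(2ⁿ)

Therefore, the order from slowest to fastest is: C < B < A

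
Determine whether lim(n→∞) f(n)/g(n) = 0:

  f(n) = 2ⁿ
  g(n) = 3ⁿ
True

f(n) = 2ⁿ is O(2ⁿ), and g(n) = 3ⁿ is O(3ⁿ).
Since O(2ⁿ) grows strictly slower than O(3ⁿ), f(n) = o(g(n)) is true.
This means lim(n→∞) f(n)/g(n) = 0.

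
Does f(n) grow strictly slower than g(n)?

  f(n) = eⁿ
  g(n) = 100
False

f(n) = eⁿ is O(eⁿ), and g(n) = 100 is O(1).
Since O(eⁿ) grows faster than or equal to O(1), f(n) = o(g(n)) is false.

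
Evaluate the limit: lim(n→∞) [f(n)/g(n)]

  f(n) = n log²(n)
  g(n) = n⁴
0

Since n log²(n) (O(n log² n)) grows slower than n⁴ (O(n⁴)),
the ratio f(n)/g(n) → 0 as n → ∞.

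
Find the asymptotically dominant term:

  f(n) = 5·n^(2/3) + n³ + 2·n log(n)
n³

Looking at each term:
  - 5·n^(2/3) is O(n^(2/3))
  - n³ is O(n³)
  - 2·n log(n) is O(n log n)

The term n³ (O(n³)) grows fastest and dominates all others.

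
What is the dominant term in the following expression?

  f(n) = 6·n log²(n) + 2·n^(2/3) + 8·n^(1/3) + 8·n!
8·n!

Looking at each term:
  - 6·n log²(n) is O(n log² n)
  - 2·n^(2/3) is O(n^(2/3))
  - 8·n^(1/3) is O(n^(1/3))
  - 8·n! is O(n!)

The term 8·n! (O(n!)) grows fastest and dominates all others.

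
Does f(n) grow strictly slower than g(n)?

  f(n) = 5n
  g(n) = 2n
False

f(n) = 5n is O(n), and g(n) = 2n is O(n).
Since they have the same growth rate, f(n) = o(g(n)) is false.
(f = o(g) requires f to grow strictly slower, not equal.)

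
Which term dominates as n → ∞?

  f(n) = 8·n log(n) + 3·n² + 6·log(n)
3·n²

Looking at each term:
  - 8·n log(n) is O(n log n)
  - 3·n² is O(n²)
  - 6·log(n) is O(log n)

The term 3·n² (O(n²)) grows fastest and dominates all others.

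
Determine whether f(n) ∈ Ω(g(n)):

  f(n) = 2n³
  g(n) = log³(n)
True

f(n) = 2n³ is O(n³), and g(n) = log³(n) is O(log³ n).
Since O(n³) grows at least as fast as O(log³ n), f(n) = Ω(g(n)) is true.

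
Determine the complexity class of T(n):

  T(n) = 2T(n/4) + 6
Θ(n^log₄(2))

Master Theorem: a = 2, b = 4, f(n) = 6.
Compute the critical exponent d = log₄(2) = 0.500.
Compare f(n) = Θ(1) against n^d:
  k = 0 < d = 0.500, so f(n) = O(n^(d-ε)) — Case 1.
  The recursion cost dominates: T(n) = Θ(n^d) = Θ(n^log₄(2)).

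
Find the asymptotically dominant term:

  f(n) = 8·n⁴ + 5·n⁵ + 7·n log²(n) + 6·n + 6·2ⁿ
6·2ⁿ

Looking at each term:
  - 8·n⁴ is O(n⁴)
  - 5·n⁵ is O(n⁵)
  - 7·n log²(n) is O(n log² n)
  - 6·n is O(n)
  - 6·2ⁿ is O(2ⁿ)

The term 6·2ⁿ (O(2ⁿ)) grows fastest and dominates all others.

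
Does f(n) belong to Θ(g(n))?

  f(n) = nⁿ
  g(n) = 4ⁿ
False

f(n) = nⁿ is O(nⁿ), and g(n) = 4ⁿ is O(4ⁿ).
Since they have different growth rates, f(n) = Θ(g(n)) is false.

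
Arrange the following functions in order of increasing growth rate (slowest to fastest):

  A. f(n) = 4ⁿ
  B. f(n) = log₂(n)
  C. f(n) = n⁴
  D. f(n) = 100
D < B < C < A

Comparing growth rates:
D = 100 is O(1)
B = log₂(n) is O(log n)
C = n⁴ is O(n⁴)
A = 4ⁿ is O(4ⁿ)

Therefore, the order from slowest to fastest is: D < B < C < A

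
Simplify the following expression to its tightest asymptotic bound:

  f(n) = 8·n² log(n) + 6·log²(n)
Θ(n² log n)

Order the terms by growth rate: 6·log²(n) ≺ 8·n² log(n).
The fastest-growing term 8·n² log(n) dominates as n → ∞; dropping its constant factor gives Θ(n² log n).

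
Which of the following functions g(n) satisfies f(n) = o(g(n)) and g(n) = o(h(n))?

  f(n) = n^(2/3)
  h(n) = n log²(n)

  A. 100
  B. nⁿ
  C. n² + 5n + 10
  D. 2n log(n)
D

We need g(n) with n^(2/3) = o(g(n)) and g(n) = o(n log²(n)), i.e. O(n^(2/3)) ≺ g ≺ O(n log² n).
Check each option:
  A. 100 — O(1) does not grow strictly faster than f(n)
  B. nⁿ — O(nⁿ) does not grow strictly slower than h(n)
  C. n² + 5n + 10 — O(n²) does not grow strictly slower than h(n)
  D. 2n log(n) — O(n log n) is strictly between O(n^(2/3)) and O(n log² n) ✓

Only option D (2n log(n)) lies strictly between.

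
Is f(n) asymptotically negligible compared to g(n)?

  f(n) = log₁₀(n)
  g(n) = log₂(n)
False

f(n) = log₁₀(n) is O(log n), and g(n) = log₂(n) is O(log n).
Since they have the same growth rate, f(n) = o(g(n)) is false.
(f = o(g) requires f to grow strictly slower, not equal.)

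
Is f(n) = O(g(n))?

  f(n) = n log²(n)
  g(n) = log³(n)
False

f(n) = n log²(n) is O(n log² n), and g(n) = log³(n) is O(log³ n).
Since O(n log² n) grows faster than O(log³ n), f(n) = O(g(n)) is false.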